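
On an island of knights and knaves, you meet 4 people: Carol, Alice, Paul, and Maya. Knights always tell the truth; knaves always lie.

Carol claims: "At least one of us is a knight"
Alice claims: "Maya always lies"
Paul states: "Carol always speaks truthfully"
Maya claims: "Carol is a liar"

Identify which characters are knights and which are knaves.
Carol is a knight.
Alice is a knight.
Paul is a knight.
Maya is a knave.

Verification:
- Carol (knight) says "At least one of us is a knight" - this is TRUE because Carol, Alice, and Paul are knights.
- Alice (knight) says "Maya always lies" - this is TRUE because Maya is a knave.
- Paul (knight) says "Carol always speaks truthfully" - this is TRUE because Carol is a knight.
- Maya (knave) says "Carol is a liar" - this is FALSE (a lie) because Carol is a knight.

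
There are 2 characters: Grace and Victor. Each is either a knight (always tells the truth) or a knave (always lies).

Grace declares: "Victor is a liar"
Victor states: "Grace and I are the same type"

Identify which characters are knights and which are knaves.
Grace is a knight.
Victor is a knave.

Verification:
- Grace (knight) says "Victor is a liar" - this is TRUE because Victor is a knave.
- Victor (knave) says "Grace and I are the same type" - this is FALSE (a lie) because Victor is a knave and Grace is a knight.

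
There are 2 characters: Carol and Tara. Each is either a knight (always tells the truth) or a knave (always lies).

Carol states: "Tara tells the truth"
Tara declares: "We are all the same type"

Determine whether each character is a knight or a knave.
Carol is a knight.
Tara is a knight.

Verification:
- Carol (knight) says "Tara tells the truth" - this is TRUE because Tara is a knight.
- Tara (knight) says "We are all the same type" - this is TRUE because Carol and Tara are knights.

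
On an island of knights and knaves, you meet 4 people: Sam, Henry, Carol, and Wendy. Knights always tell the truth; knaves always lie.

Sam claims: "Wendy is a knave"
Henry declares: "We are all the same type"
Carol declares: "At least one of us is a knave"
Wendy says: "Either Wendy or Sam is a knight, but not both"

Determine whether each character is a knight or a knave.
Sam is a knave.
Henry is a knave.
Carol is a knight.
Wendy is a knight.

Verification:
- Sam (knave) says "Wendy is a knave" - this is FALSE (a lie) because Wendy is a knight.
- Henry (knave) says "We are all the same type" - this is FALSE (a lie) because Carol and Wendy are knights and Sam and Henry are knaves.
- Carol (knight) says "At least one of us is a knave" - this is TRUE because Sam and Henry are knaves.
- Wendy (knight) says "Either Wendy or Sam is a knight, but not both" - this is TRUE because Wendy is a knight and Sam is a knave.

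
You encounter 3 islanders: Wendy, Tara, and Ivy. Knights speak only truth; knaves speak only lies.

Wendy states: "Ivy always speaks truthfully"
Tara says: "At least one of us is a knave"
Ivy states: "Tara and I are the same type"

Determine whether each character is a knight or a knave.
Wendy is a knave.
Tara is a knight.
Ivy is a knave.

Verification:
- Wendy (knave) says "Ivy always speaks truthfully" - this is FALSE (a lie) because Ivy is a knave.
- Tara (knight) says "At least one of us is a knave" - this is TRUE because Wendy and Ivy are knaves.
- Ivy (knave) says "Tara and I are the same type" - this is FALSE (a lie) because Ivy is a knave and Tara is a knight.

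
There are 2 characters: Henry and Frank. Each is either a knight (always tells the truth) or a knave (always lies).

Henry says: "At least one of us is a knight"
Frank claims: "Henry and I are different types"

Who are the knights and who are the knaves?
Henry is a knave.
Frank is a knave.

Verification:
- Henry (knave) says "At least one of us is a knight" - this is FALSE (a lie) because no one is a knight.
- Frank (knave) says "Henry and I are different types" - this is FALSE (a lie) because Frank is a knave and Henry is a knave.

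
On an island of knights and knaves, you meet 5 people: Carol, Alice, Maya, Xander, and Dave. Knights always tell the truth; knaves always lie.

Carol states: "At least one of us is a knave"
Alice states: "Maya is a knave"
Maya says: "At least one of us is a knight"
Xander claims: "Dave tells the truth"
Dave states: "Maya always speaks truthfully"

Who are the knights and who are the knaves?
Carol is a knight.
Alice is a knave.
Maya is a knight.
Xander is a knight.
Dave is a knight.

Verification:
- Carol (knight) says "At least one of us is a knave" - this is TRUE because Alice is a knave.
- Alice (knave) says "Maya is a knave" - this is FALSE (a lie) because Maya is a knight.
- Maya (knight) says "At least one of us is a knight" - this is TRUE because Carol, Maya, Xander, and Dave are knights.
- Xander (knight) says "Dave tells the truth" - this is TRUE because Dave is a knight.
- Dave (knight) says "Maya always speaks truthfully" - this is TRUE because Maya is a knight.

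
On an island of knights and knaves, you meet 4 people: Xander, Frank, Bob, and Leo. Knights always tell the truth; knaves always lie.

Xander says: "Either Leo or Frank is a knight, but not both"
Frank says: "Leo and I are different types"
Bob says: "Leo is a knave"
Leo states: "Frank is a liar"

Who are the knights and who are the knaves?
Xander is a knight.
Frank is a knight.
Bob is a knight.
Leo is a knave.

Verification:
- Xander (knight) says "Either Leo or Frank is a knight, but not both" - this is TRUE because Leo is a knave and Frank is a knight.
- Frank (knight) says "Leo and I are different types" - this is TRUE because Frank is a knight and Leo is a knave.
- Bob (knight) says "Leo is a knave" - this is TRUE because Leo is a knave.
- Leo (knave) says "Frank is a liar" - this is FALSE (a lie) because Frank is a knight.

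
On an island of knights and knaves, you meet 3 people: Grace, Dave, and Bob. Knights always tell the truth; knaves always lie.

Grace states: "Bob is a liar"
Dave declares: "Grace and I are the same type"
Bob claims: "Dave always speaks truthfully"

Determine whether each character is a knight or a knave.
Grace is a knight.
Dave is a knave.
Bob is a knave.

Verification:
- Grace (knight) says "Bob is a liar" - this is TRUE because Bob is a knave.
- Dave (knave) says "Grace and I are the same type" - this is FALSE (a lie) because Dave is a knave and Grace is a knight.
- Bob (knave) says "Dave always speaks truthfully" - this is FALSE (a lie) because Dave is a knave.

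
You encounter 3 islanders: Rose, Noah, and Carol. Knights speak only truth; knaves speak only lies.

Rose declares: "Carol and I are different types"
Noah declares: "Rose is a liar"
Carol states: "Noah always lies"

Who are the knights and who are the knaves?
Rose is a knave.
Noah is a knight.
Carol is a knave.

Verification:
- Rose (knave) says "Carol and I are different types" - this is FALSE (a lie) because Rose is a knave and Carol is a knave.
- Noah (knight) says "Rose is a liar" - this is TRUE because Rose is a knave.
- Carol (knave) says "Noah always lies" - this is FALSE (a lie) because Noah is a knight.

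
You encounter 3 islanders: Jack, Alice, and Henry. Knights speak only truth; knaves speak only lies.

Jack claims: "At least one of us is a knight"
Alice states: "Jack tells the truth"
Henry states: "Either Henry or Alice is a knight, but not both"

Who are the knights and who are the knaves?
Jack is a knave.
Alice is a knave.
Henry is a knave.

Verification:
- Jack (knave) says "At least one of us is a knight" - this is FALSE (a lie) because no one is a knight.
- Alice (knave) says "Jack tells the truth" - this is FALSE (a lie) because Jack is a knave.
- Henry (knave) says "Either Henry or Alice is a knight, but not both" - this is FALSE (a lie) because Henry is a knave and Alice is a knave.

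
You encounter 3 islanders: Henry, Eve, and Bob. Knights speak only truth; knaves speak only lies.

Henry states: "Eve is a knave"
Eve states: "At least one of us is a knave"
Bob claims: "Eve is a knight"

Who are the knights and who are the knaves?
Henry is a knave.
Eve is a knight.
Bob is a knight.

Verification:
- Henry (knave) says "Eve is a knave" - this is FALSE (a lie) because Eve is a knight.
- Eve (knight) says "At least one of us is a knave" - this is TRUE because Henry is a knave.
- Bob (knight) says "Eve is a knight" - this is TRUE because Eve is a knight.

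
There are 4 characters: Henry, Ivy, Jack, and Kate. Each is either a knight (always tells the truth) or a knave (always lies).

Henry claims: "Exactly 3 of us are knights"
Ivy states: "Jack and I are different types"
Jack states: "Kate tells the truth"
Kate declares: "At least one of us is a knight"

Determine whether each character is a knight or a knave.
Henry is a knave.
Ivy is a knave.
Jack is a knave.
Kate is a knave.

Verification:
- Henry (knave) says "Exactly 3 of us are knights" - this is FALSE (a lie) because there are 0 knights.
- Ivy (knave) says "Jack and I are different types" - this is FALSE (a lie) because Ivy is a knave and Jack is a knave.
- Jack (knave) says "Kate tells the truth" - this is FALSE (a lie) because Kate is a knave.
- Kate (knave) says "At least one of us is a knight" - this is FALSE (a lie) because no one is a knight.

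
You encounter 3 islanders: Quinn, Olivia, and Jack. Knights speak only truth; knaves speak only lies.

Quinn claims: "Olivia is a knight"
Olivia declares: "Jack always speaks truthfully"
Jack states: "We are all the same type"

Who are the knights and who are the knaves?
Quinn is a knight.
Olivia is a knight.
Jack is a knight.

Verification:
- Quinn (knight) says "Olivia is a knight" - this is TRUE because Olivia is a knight.
- Olivia (knight) says "Jack always speaks truthfully" - this is TRUE because Jack is a knight.
- Jack (knight) says "We are all the same type" - this is TRUE because Quinn, Olivia, and Jack are knights.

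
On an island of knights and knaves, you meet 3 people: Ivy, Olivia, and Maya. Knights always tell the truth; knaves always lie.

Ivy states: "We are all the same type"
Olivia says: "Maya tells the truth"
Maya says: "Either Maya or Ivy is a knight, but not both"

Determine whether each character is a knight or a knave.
Ivy is a knave.
Olivia is a knight.
Maya is a knight.

Verification:
- Ivy (knave) says "We are all the same type" - this is FALSE (a lie) because Olivia and Maya are knights and Ivy is a knave.
- Olivia (knight) says "Maya tells the truth" - this is TRUE because Maya is a knight.
- Maya (knight) says "Either Maya or Ivy is a knight, but not both" - this is TRUE because Maya is a knight and Ivy is a knave.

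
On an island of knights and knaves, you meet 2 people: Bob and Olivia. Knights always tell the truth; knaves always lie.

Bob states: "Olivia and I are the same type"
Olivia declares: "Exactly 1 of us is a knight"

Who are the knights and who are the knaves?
Bob is a knave.
Olivia is a knight.

Verification:
- Bob (knave) says "Olivia and I are the same type" - this is FALSE (a lie) because Bob is a knave and Olivia is a knight.
- Olivia (knight) says "Exactly 1 of us is a knight" - this is TRUE because there are 1 knights.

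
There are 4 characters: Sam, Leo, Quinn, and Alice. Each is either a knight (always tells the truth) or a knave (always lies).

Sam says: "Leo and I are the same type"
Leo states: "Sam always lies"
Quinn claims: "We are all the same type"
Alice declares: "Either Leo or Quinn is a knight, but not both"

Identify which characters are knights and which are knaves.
Sam is a knave.
Leo is a knight.
Quinn is a knave.
Alice is a knight.

Verification:
- Sam (knave) says "Leo and I are the same type" - this is FALSE (a lie) because Sam is a knave and Leo is a knight.
- Leo (knight) says "Sam always lies" - this is TRUE because Sam is a knave.
- Quinn (knave) says "We are all the same type" - this is FALSE (a lie) because Leo and Alice are knights and Sam and Quinn are knaves.
- Alice (knight) says "Either Leo or Quinn is a knight, but not both" - this is TRUE because Leo is a knight and Quinn is a knave.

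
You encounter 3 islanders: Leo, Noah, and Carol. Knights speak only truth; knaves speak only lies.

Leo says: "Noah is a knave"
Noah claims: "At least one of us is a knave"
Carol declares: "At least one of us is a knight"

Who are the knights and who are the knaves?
Leo is a knave.
Noah is a knight.
Carol is a knight.

Verification:
- Leo (knave) says "Noah is a knave" - this is FALSE (a lie) because Noah is a knight.
- Noah (knight) says "At least one of us is a knave" - this is TRUE because Leo is a knave.
- Carol (knight) says "At least one of us is a knight" - this is TRUE because Noah and Carol are knights.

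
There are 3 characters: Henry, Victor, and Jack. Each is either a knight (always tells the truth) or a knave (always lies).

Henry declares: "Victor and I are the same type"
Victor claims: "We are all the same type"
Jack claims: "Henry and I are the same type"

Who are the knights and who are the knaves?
Henry is a knight.
Victor is a knight.
Jack is a knight.

Verification:
- Henry (knight) says "Victor and I are the same type" - this is TRUE because Henry is a knight and Victor is a knight.
- Victor (knight) says "We are all the same type" - this is TRUE because Henry, Victor, and Jack are knights.
- Jack (knight) says "Henry and I are the same type" - this is TRUE because Jack is a knight and Henry is a knight.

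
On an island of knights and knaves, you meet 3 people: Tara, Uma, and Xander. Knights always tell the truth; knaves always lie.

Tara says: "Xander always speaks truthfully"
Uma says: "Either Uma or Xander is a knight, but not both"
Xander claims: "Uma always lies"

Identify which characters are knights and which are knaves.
Tara is a knave.
Uma is a knight.
Xander is a knave.

Verification:
- Tara (knave) says "Xander always speaks truthfully" - this is FALSE (a lie) because Xander is a knave.
- Uma (knight) says "Either Uma or Xander is a knight, but not both" - this is TRUE because Uma is a knight and Xander is a knave.
- Xander (knave) says "Uma always lies" - this is FALSE (a lie) because Uma is a knight.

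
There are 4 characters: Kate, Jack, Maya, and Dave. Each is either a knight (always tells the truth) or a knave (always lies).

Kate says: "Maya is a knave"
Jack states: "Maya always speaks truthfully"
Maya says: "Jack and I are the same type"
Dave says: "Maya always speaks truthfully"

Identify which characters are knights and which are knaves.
Kate is a knave.
Jack is a knight.
Maya is a knight.
Dave is a knight.

Verification:
- Kate (knave) says "Maya is a knave" - this is FALSE (a lie) because Maya is a knight.
- Jack (knight) says "Maya always speaks truthfully" - this is TRUE because Maya is a knight.
- Maya (knight) says "Jack and I are the same type" - this is TRUE because Maya is a knight and Jack is a knight.
- Dave (knight) says "Maya always speaks truthfully" - this is TRUE because Maya is a knight.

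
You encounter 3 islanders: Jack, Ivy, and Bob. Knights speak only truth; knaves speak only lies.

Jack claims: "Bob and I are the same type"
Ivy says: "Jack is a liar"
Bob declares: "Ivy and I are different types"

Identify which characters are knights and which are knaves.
Jack is a knight.
Ivy is a knave.
Bob is a knight.

Verification:
- Jack (knight) says "Bob and I are the same type" - this is TRUE because Jack is a knight and Bob is a knight.
- Ivy (knave) says "Jack is a liar" - this is FALSE (a lie) because Jack is a knight.
- Bob (knight) says "Ivy and I are different types" - this is TRUE because Bob is a knight and Ivy is a knave.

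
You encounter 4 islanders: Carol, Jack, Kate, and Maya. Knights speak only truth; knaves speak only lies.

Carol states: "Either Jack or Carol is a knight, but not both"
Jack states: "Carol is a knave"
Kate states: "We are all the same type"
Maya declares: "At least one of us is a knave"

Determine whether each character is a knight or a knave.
Carol is a knight.
Jack is a knave.
Kate is a knave.
Maya is a knight.

Verification:
- Carol (knight) says "Either Jack or Carol is a knight, but not both" - this is TRUE because Jack is a knave and Carol is a knight.
- Jack (knave) says "Carol is a knave" - this is FALSE (a lie) because Carol is a knight.
- Kate (knave) says "We are all the same type" - this is FALSE (a lie) because Carol and Maya are knights and Jack and Kate are knaves.
- Maya (knight) says "At least one of us is a knave" - this is TRUE because Jack and Kate are knaves.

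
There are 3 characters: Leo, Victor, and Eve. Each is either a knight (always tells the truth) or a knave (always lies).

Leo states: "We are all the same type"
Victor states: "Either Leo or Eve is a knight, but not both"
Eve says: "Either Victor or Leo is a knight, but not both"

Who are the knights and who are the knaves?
Leo is a knave.
Victor is a knight.
Eve is a knight.

Verification:
- Leo (knave) says "We are all the same type" - this is FALSE (a lie) because Victor and Eve are knights and Leo is a knave.
- Victor (knight) says "Either Leo or Eve is a knight, but not both" - this is TRUE because Leo is a knave and Eve is a knight.
- Eve (knight) says "Either Victor or Leo is a knight, but not both" - this is TRUE because Victor is a knight and Leo is a knave.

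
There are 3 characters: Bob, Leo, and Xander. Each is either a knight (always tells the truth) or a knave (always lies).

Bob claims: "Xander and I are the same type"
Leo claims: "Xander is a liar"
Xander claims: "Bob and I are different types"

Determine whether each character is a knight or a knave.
Bob is a knave.
Leo is a knave.
Xander is a knight.

Verification:
- Bob (knave) says "Xander and I are the same type" - this is FALSE (a lie) because Bob is a knave and Xander is a knight.
- Leo (knave) says "Xander is a liar" - this is FALSE (a lie) because Xander is a knight.
- Xander (knight) says "Bob and I are different types" - this is TRUE because Xander is a knight and Bob is a knave.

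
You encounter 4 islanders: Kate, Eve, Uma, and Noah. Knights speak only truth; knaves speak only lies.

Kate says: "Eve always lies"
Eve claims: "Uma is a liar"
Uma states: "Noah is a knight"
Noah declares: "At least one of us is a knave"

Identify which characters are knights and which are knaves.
Kate is a knight.
Eve is a knave.
Uma is a knight.
Noah is a knight.

Verification:
- Kate (knight) says "Eve always lies" - this is TRUE because Eve is a knave.
- Eve (knave) says "Uma is a liar" - this is FALSE (a lie) because Uma is a knight.
- Uma (knight) says "Noah is a knight" - this is TRUE because Noah is a knight.
- Noah (knight) says "At least one of us is a knave" - this is TRUE because Eve is a knave.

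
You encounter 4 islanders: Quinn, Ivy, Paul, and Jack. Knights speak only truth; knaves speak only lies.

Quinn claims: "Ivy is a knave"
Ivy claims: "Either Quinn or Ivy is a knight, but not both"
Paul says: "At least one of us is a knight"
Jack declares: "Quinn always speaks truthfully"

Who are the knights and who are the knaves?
Quinn is a knave.
Ivy is a knight.
Paul is a knight.
Jack is a knave.

Verification:
- Quinn (knave) says "Ivy is a knave" - this is FALSE (a lie) because Ivy is a knight.
- Ivy (knight) says "Either Quinn or Ivy is a knight, but not both" - this is TRUE because Quinn is a knave and Ivy is a knight.
- Paul (knight) says "At least one of us is a knight" - this is TRUE because Ivy and Paul are knights.
- Jack (knave) says "Quinn always speaks truthfully" - this is FALSE (a lie) because Quinn is a knave.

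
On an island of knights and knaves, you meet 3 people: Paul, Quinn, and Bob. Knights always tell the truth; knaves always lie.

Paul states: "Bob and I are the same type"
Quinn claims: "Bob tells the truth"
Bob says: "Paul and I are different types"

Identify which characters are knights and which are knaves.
Paul is a knave.
Quinn is a knight.
Bob is a knight.

Verification:
- Paul (knave) says "Bob and I are the same type" - this is FALSE (a lie) because Paul is a knave and Bob is a knight.
- Quinn (knight) says "Bob tells the truth" - this is TRUE because Bob is a knight.
- Bob (knight) says "Paul and I are different types" - this is TRUE because Bob is a knight and Paul is a knave.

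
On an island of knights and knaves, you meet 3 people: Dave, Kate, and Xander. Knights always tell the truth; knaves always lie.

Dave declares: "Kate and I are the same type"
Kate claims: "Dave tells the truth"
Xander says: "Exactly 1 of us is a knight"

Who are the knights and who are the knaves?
Dave is a knight.
Kate is a knight.
Xander is a knave.

Verification:
- Dave (knight) says "Kate and I are the same type" - this is TRUE because Dave is a knight and Kate is a knight.
- Kate (knight) says "Dave tells the truth" - this is TRUE because Dave is a knight.
- Xander (knave) says "Exactly 1 of us is a knight" - this is FALSE (a lie) because there are 2 knights.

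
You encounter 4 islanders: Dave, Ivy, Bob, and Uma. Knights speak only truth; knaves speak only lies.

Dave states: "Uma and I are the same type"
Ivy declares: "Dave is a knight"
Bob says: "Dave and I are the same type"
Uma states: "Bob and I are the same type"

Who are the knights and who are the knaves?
Dave is a knight.
Ivy is a knight.
Bob is a knight.
Uma is a knight.

Verification:
- Dave (knight) says "Uma and I are the same type" - this is TRUE because Dave is a knight and Uma is a knight.
- Ivy (knight) says "Dave is a knight" - this is TRUE because Dave is a knight.
- Bob (knight) says "Dave and I are the same type" - this is TRUE because Bob is a knight and Dave is a knight.
- Uma (knight) says "Bob and I are the same type" - this is TRUE because Uma is a knight and Bob is a knight.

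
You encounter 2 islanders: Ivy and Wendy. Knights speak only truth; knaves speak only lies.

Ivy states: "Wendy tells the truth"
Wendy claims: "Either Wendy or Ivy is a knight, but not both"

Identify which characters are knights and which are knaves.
Ivy is a knave.
Wendy is a knave.

Verification:
- Ivy (knave) says "Wendy tells the truth" - this is FALSE (a lie) because Wendy is a knave.
- Wendy (knave) says "Either Wendy or Ivy is a knight, but not both" - this is FALSE (a lie) because Wendy is a knave and Ivy is a knave.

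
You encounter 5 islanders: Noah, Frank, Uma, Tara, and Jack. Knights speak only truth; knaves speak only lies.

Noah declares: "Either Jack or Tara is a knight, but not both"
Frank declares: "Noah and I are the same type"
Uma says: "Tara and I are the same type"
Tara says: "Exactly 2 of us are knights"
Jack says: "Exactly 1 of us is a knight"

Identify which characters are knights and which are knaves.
Noah is a knight.
Frank is a knave.
Uma is a knave.
Tara is a knight.
Jack is a knave.

Verification:
- Noah (knight) says "Either Jack or Tara is a knight, but not both" - this is TRUE because Jack is a knave and Tara is a knight.
- Frank (knave) says "Noah and I are the same type" - this is FALSE (a lie) because Frank is a knave and Noah is a knight.
- Uma (knave) says "Tara and I are the same type" - this is FALSE (a lie) because Uma is a knave and Tara is a knight.
- Tara (knight) says "Exactly 2 of us are knights" - this is TRUE because there are 2 knights.
- Jack (knave) says "Exactly 1 of us is a knight" - this is FALSE (a lie) because there are 2 knights.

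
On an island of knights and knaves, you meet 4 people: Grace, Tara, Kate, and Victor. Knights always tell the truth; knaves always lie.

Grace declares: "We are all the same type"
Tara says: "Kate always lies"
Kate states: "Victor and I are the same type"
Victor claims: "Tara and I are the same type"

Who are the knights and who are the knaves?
Grace is a knave.
Tara is a knight.
Kate is a knave.
Victor is a knight.

Verification:
- Grace (knave) says "We are all the same type" - this is FALSE (a lie) because Tara and Victor are knights and Grace and Kate are knaves.
- Tara (knight) says "Kate always lies" - this is TRUE because Kate is a knave.
- Kate (knave) says "Victor and I are the same type" - this is FALSE (a lie) because Kate is a knave and Victor is a knight.
- Victor (knight) says "Tara and I are the same type" - this is TRUE because Victor is a knight and Tara is a knight.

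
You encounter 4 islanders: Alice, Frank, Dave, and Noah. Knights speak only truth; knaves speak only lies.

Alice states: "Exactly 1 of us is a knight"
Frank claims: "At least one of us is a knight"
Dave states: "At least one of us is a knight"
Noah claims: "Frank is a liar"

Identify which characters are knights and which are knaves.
Alice is a knave.
Frank is a knight.
Dave is a knight.
Noah is a knave.

Verification:
- Alice (knave) says "Exactly 1 of us is a knight" - this is FALSE (a lie) because there are 2 knights.
- Frank (knight) says "At least one of us is a knight" - this is TRUE because Frank and Dave are knights.
- Dave (knight) says "At least one of us is a knight" - this is TRUE because Frank and Dave are knights.
- Noah (knave) says "Frank is a liar" - this is FALSE (a lie) because Frank is a knight.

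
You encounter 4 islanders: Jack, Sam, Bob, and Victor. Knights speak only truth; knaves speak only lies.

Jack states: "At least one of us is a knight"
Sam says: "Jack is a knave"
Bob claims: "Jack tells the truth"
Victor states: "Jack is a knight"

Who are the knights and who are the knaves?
Jack is a knight.
Sam is a knave.
Bob is a knight.
Victor is a knight.

Verification:
- Jack (knight) says "At least one of us is a knight" - this is TRUE because Jack, Bob, and Victor are knights.
- Sam (knave) says "Jack is a knave" - this is FALSE (a lie) because Jack is a knight.
- Bob (knight) says "Jack tells the truth" - this is TRUE because Jack is a knight.
- Victor (knight) says "Jack is a knight" - this is TRUE because Jack is a knight.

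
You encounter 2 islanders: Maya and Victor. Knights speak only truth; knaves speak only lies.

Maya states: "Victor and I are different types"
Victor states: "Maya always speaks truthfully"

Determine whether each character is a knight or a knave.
Maya is a knave.
Victor is a knave.

Verification:
- Maya (knave) says "Victor and I are different types" - this is FALSE (a lie) because Maya is a knave and Victor is a knave.
- Victor (knave) says "Maya always speaks truthfully" - this is FALSE (a lie) because Maya is a knave.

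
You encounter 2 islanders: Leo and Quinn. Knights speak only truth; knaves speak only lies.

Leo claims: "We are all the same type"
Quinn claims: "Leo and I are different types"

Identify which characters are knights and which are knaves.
Leo is a knave.
Quinn is a knight.

Verification:
- Leo (knave) says "We are all the same type" - this is FALSE (a lie) because Quinn is a knight and Leo is a knave.
- Quinn (knight) says "Leo and I are different types" - this is TRUE because Quinn is a knight and Leo is a knave.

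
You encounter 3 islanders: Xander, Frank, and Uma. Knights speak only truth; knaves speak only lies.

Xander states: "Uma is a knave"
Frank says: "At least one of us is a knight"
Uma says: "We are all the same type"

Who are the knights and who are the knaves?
Xander is a knight.
Frank is a knight.
Uma is a knave.

Verification:
- Xander (knight) says "Uma is a knave" - this is TRUE because Uma is a knave.
- Frank (knight) says "At least one of us is a knight" - this is TRUE because Xander and Frank are knights.
- Uma (knave) says "We are all the same type" - this is FALSE (a lie) because Xander and Frank are knights and Uma is a knave.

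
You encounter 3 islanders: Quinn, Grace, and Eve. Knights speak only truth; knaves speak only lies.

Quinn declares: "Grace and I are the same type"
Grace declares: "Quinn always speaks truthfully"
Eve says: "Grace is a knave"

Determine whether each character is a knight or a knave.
Quinn is a knight.
Grace is a knight.
Eve is a knave.

Verification:
- Quinn (knight) says "Grace and I are the same type" - this is TRUE because Quinn is a knight and Grace is a knight.
- Grace (knight) says "Quinn always speaks truthfully" - this is TRUE because Quinn is a knight.
- Eve (knave) says "Grace is a knave" - this is FALSE (a lie) because Grace is a knight.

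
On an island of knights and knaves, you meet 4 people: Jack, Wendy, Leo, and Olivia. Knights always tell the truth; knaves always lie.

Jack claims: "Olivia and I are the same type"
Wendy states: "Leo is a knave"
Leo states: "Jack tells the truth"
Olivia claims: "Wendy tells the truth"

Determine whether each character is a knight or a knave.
Jack is a knave.
Wendy is a knight.
Leo is a knave.
Olivia is a knight.

Verification:
- Jack (knave) says "Olivia and I are the same type" - this is FALSE (a lie) because Jack is a knave and Olivia is a knight.
- Wendy (knight) says "Leo is a knave" - this is TRUE because Leo is a knave.
- Leo (knave) says "Jack tells the truth" - this is FALSE (a lie) because Jack is a knave.
- Olivia (knight) says "Wendy tells the truth" - this is TRUE because Wendy is a knight.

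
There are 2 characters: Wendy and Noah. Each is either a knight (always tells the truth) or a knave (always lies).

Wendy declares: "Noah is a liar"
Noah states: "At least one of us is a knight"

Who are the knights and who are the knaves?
Wendy is a knave.
Noah is a knight.

Verification:
- Wendy (knave) says "Noah is a liar" - this is FALSE (a lie) because Noah is a knight.
- Noah (knight) says "At least one of us is a knight" - this is TRUE because Noah is a knight.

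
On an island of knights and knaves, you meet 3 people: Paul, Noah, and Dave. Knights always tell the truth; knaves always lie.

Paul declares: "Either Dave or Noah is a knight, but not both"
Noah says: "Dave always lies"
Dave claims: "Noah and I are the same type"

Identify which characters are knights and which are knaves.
Paul is a knight.
Noah is a knight.
Dave is a knave.

Verification:
- Paul (knight) says "Either Dave or Noah is a knight, but not both" - this is TRUE because Dave is a knave and Noah is a knight.
- Noah (knight) says "Dave always lies" - this is TRUE because Dave is a knave.
- Dave (knave) says "Noah and I are the same type" - this is FALSE (a lie) because Dave is a knave and Noah is a knight.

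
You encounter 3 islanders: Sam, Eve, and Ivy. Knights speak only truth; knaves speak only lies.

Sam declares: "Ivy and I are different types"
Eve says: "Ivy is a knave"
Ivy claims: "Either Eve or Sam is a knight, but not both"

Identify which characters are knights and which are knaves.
Sam is a knight.
Eve is a knight.
Ivy is a knave.

Verification:
- Sam (knight) says "Ivy and I are different types" - this is TRUE because Sam is a knight and Ivy is a knave.
- Eve (knight) says "Ivy is a knave" - this is TRUE because Ivy is a knave.
- Ivy (knave) says "Either Eve or Sam is a knight, but not both" - this is FALSE (a lie) because Eve is a knight and Sam is a knight.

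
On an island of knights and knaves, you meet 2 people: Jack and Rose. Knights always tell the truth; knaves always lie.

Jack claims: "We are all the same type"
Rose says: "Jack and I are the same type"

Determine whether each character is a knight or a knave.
Jack is a knight.
Rose is a knight.

Verification:
- Jack (knight) says "We are all the same type" - this is TRUE because Jack and Rose are knights.
- Rose (knight) says "Jack and I are the same type" - this is TRUE because Rose is a knight and Jack is a knight.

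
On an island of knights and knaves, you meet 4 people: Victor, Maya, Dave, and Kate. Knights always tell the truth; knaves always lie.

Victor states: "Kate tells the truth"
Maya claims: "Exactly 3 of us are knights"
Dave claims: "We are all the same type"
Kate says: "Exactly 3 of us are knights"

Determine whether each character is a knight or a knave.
Victor is a knight.
Maya is a knight.
Dave is a knave.
Kate is a knight.

Verification:
- Victor (knight) says "Kate tells the truth" - this is TRUE because Kate is a knight.
- Maya (knight) says "Exactly 3 of us are knights" - this is TRUE because there are 3 knights.
- Dave (knave) says "We are all the same type" - this is FALSE (a lie) because Victor, Maya, and Kate are knights and Dave is a knave.
- Kate (knight) says "Exactly 3 of us are knights" - this is TRUE because there are 3 knights.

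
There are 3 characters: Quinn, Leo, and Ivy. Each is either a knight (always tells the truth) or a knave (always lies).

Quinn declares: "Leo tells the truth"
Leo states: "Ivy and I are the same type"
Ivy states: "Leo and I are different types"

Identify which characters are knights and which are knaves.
Quinn is a knave.
Leo is a knave.
Ivy is a knight.

Verification:
- Quinn (knave) says "Leo tells the truth" - this is FALSE (a lie) because Leo is a knave.
- Leo (knave) says "Ivy and I are the same type" - this is FALSE (a lie) because Leo is a knave and Ivy is a knight.
- Ivy (knight) says "Leo and I are different types" - this is TRUE because Ivy is a knight and Leo is a knave.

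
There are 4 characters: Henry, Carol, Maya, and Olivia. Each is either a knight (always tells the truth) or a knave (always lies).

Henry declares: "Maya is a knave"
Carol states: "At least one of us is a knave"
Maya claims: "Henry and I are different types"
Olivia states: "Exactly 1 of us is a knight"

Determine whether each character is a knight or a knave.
Henry is a knave.
Carol is a knight.
Maya is a knight.
Olivia is a knave.

Verification:
- Henry (knave) says "Maya is a knave" - this is FALSE (a lie) because Maya is a knight.
- Carol (knight) says "At least one of us is a knave" - this is TRUE because Henry and Olivia are knaves.
- Maya (knight) says "Henry and I are different types" - this is TRUE because Maya is a knight and Henry is a knave.
- Olivia (knave) says "Exactly 1 of us is a knight" - this is FALSE (a lie) because there are 2 knights.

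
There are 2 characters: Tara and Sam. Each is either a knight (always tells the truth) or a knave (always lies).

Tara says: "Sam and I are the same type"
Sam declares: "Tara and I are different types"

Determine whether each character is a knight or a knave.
Tara is a knave.
Sam is a knight.

Verification:
- Tara (knave) says "Sam and I are the same type" - this is FALSE (a lie) because Tara is a knave and Sam is a knight.
- Sam (knight) says "Tara and I are different types" - this is TRUE because Sam is a knight and Tara is a knave.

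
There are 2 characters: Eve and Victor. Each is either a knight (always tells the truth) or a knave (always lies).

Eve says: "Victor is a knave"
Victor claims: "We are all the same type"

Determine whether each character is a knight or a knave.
Eve is a knight.
Victor is a knave.

Verification:
- Eve (knight) says "Victor is a knave" - this is TRUE because Victor is a knave.
- Victor (knave) says "We are all the same type" - this is FALSE (a lie) because Eve is a knight and Victor is a knave.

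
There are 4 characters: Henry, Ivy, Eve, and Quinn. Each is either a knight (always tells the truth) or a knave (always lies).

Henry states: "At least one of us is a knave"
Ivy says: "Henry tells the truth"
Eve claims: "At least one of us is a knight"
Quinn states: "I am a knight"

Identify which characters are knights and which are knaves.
Henry is a knight.
Ivy is a knight.
Eve is a knight.
Quinn is a knave.

Verification:
- Henry (knight) says "At least one of us is a knave" - this is TRUE because Quinn is a knave.
- Ivy (knight) says "Henry tells the truth" - this is TRUE because Henry is a knight.
- Eve (knight) says "At least one of us is a knight" - this is TRUE because Henry, Ivy, and Eve are knights.
- Quinn (knave) says "I am a knight" - this is FALSE (a lie) because Quinn is a knave.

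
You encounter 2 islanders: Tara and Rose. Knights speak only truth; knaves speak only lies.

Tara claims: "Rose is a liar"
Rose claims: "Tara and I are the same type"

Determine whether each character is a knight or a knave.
Tara is a knight.
Rose is a knave.

Verification:
- Tara (knight) says "Rose is a liar" - this is TRUE because Rose is a knave.
- Rose (knave) says "Tara and I are the same type" - this is FALSE (a lie) because Rose is a knave and Tara is a knight.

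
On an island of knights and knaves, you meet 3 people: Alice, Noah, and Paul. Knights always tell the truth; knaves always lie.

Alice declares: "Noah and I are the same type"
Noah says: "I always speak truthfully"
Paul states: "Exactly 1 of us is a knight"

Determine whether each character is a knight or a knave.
Alice is a knight.
Noah is a knight.
Paul is a knave.

Verification:
- Alice (knight) says "Noah and I are the same type" - this is TRUE because Alice is a knight and Noah is a knight.
- Noah (knight) says "I always speak truthfully" - this is TRUE because Noah is a knight.
- Paul (knave) says "Exactly 1 of us is a knight" - this is FALSE (a lie) because there are 2 knights.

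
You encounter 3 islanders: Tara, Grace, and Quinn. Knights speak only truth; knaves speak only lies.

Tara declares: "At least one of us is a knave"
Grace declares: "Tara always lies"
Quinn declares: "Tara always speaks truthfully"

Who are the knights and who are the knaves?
Tara is a knight.
Grace is a knave.
Quinn is a knight.

Verification:
- Tara (knight) says "At least one of us is a knave" - this is TRUE because Grace is a knave.
- Grace (knave) says "Tara always lies" - this is FALSE (a lie) because Tara is a knight.
- Quinn (knight) says "Tara always speaks truthfully" - this is TRUE because Tara is a knight.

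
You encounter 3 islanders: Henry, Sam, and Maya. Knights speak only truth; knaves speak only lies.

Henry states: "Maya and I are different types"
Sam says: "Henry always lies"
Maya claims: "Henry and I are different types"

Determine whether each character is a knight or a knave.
Henry is a knave.
Sam is a knight.
Maya is a knave.

Verification:
- Henry (knave) says "Maya and I are different types" - this is FALSE (a lie) because Henry is a knave and Maya is a knave.
- Sam (knight) says "Henry always lies" - this is TRUE because Henry is a knave.
- Maya (knave) says "Henry and I are different types" - this is FALSE (a lie) because Maya is a knave and Henry is a knave.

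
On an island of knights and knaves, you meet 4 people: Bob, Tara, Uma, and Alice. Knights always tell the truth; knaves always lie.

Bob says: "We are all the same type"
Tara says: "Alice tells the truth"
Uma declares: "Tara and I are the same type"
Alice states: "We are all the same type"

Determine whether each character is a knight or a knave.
Bob is a knight.
Tara is a knight.
Uma is a knight.
Alice is a knight.

Verification:
- Bob (knight) says "We are all the same type" - this is TRUE because Bob, Tara, Uma, and Alice are knights.
- Tara (knight) says "Alice tells the truth" - this is TRUE because Alice is a knight.
- Uma (knight) says "Tara and I are the same type" - this is TRUE because Uma is a knight and Tara is a knight.
- Alice (knight) says "We are all the same type" - this is TRUE because Bob, Tara, Uma, and Alice are knights.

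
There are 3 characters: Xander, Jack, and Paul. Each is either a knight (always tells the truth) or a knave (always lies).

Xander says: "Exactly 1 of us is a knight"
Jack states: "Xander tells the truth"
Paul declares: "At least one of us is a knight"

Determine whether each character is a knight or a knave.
Xander is a knave.
Jack is a knave.
Paul is a knave.

Verification:
- Xander (knave) says "Exactly 1 of us is a knight" - this is FALSE (a lie) because there are 0 knights.
- Jack (knave) says "Xander tells the truth" - this is FALSE (a lie) because Xander is a knave.
- Paul (knave) says "At least one of us is a knight" - this is FALSE (a lie) because no one is a knight.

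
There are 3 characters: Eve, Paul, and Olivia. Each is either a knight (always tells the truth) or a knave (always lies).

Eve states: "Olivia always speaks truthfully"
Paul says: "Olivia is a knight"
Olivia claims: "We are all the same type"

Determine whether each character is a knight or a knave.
Eve is a knight.
Paul is a knight.
Olivia is a knight.

Verification:
- Eve (knight) says "Olivia always speaks truthfully" - this is TRUE because Olivia is a knight.
- Paul (knight) says "Olivia is a knight" - this is TRUE because Olivia is a knight.
- Olivia (knight) says "We are all the same type" - this is TRUE because Eve, Paul, and Olivia are knights.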